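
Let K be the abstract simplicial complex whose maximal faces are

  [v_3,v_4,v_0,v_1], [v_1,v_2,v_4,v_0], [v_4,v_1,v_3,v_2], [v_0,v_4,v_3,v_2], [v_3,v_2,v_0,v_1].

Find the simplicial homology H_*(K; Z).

Order the vertices as v_0 < v_1 < v_2 < v_3 < v_4. Listing each simplex with vertices in this order, K has dimension 3 with simplices:

  0-simplices (5): [v_0], [v_1], [v_2], [v_3], [v_4]
  1-simplices (10): [v_0,v_1], [v_0,v_2], [v_0,v_3], [v_0,v_4], [v_1,v_2], [v_1,v_3], [v_1,v_4], [v_2,v_3], [v_2,v_4], [v_3,v_4]
  2-simplices (10): [v_0,v_1,v_2], [v_0,v_1,v_3], [v_0,v_1,v_4], [v_0,v_2,v_3], [v_0,v_2,v_4], [v_0,v_3,v_4], [v_1,v_2,v_3], [v_1,v_2,v_4], [v_1,v_3,v_4], [v_2,v_3,v_4]
  3-simplices (5): [v_0,v_1,v_2,v_3], [v_0,v_1,v_2,v_4], [v_0,v_1,v_3,v_4], [v_0,v_2,v_3,v_4], [v_1,v_2,v_3,v_4]

so the chain groups are C_0 ≅ Z^5, C_1 ≅ Z^10, C_2 ≅ Z^10, C_3 ≅ Z^5.

Boundary ∂_1: C_1 → C_0 sends each edge [p,q] (with p < q) to q − p. For instance
  ∂[v_0,v_1] = [v_1] − [v_0].
The 5×10 boundary matrix has rank 4 and Smith normal form diag(1,1,1,1).

The boundary map ∂_2: C_2 → C_1 maps a triangle to the signed sum of its edges. For instance
  ∂[v_2,v_3,v_4] = [v_3,v_4] − [v_2,v_4] + [v_2,v_3],
  ∂[v_0,v_1,v_2] = [v_1,v_2] − [v_0,v_2] + [v_0,v_1].
The resulting 10×10 matrix has rank 6, and its Smith normal form has invariant factors (1,1,1,1,1,1).

Boundary ∂_3: C_3 → C_2 sends each 3-simplex σ to the alternating sum Σ_i (−1)^i (σ with its i-th vertex removed). For instance
  ∂[v_0,v_1,v_2,v_3] = [v_1,v_2,v_3] − [v_0,v_2,v_3] + [v_0,v_1,v_3] − [v_0,v_1,v_2],
  ∂[v_1,v_2,v_3,v_4] = [v_2,v_3,v_4] − [v_1,v_3,v_4] + [v_1,v_2,v_4] − [v_1,v_2,v_3].
The resulting 10×5 matrix has rank 4, and its Smith normal form has invariant factors (1,1,1,1).

From H_k ≅ ker(∂_k) / im(∂_{k+1}) we obtain:

  H_0: rank C_0 − rank ∂_1 = 5 − 4 = 1, and the invariant factors of ∂_1 are all 1, so H_0 ≅ Z.
  H_1: rank ker ∂_1 − rank ∂_2 = (10 − 4) − 6 = 0, and the invariant factors of ∂_2 are all 1, so H_1 ≅ 0.
  H_2: rank ker ∂_2 − rank ∂_3 = (10 − 6) − 4 = 0, and the invariant factors of ∂_3 are all 1, so H_2 ≅ 0.
  H_3: rank ker ∂_3 − rank ∂_4 = (5 − 4) − 0 = 1, and there is no ∂_4, so H_3 ≅ Z.

(K is a triangulation of the 3-sphere S^3.)

H_0 ≅ Z,  H_1 = 0,  H_2 = 0,  H_3 ≅ Z.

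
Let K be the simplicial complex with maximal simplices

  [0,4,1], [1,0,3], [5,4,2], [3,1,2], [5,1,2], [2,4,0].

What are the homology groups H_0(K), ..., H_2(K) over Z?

H_0 = Z,  H_1 = Z,  H_2 = 0.

Order the vertices as 0 < 1 < 2 < 3 < 4 < 5. Listing each simplex with vertices in this order, K has dimension 2 with simplices:

  0-simplices (6): [0], [1], [2], [3], [4], [5]
  1-simplices (12): [0,1], [0,2], [0,3], [0,4], [1,2], [1,3], [1,4], [1,5], [2,3], [2,4], [2,5], [4,5]
  2-simplices (6): [0,1,3], [0,1,4], [0,2,4], [1,2,3], [1,2,5], [2,4,5]

so the chain groups are C_0 ≅ Z^6, C_1 ≅ Z^12, C_2 ≅ Z^6.

The boundary map ∂_1: C_1 → C_0 is given by ∂[p,q] = [q] − [p]. For instance
  ∂[1,3] = [3] − [1].
The resulting 6×12 matrix has rank 5, and its Smith normal form has invariant factors (1,1,1,1,1).

The boundary map ∂_2: C_2 → C_1 maps a triangle to the signed sum of its edges. For instance
  ∂[1,2,3] = [2,3] − [1,3] + [1,2],
  ∂[0,1,3] = [1,3] − [0,3] + [0,1].
The 12×6 boundary matrix has rank 6 and Smith normal form diag(1,1,1,1,1,1).

Reading off H_k = ker ∂_k / im ∂_{k+1}:

  H_0: rank C_0 − rank ∂_1 = 6 − 5 = 1, and the invariant factors of ∂_1 are all 1, so H_0 ≅ Z.
  H_1: rank ker ∂_1 − rank ∂_2 = (12 − 5) − 6 = 1, and the invariant factors of ∂_2 are all 1, so H_1 ≅ Z.
  H_2: rank ker ∂_2 − rank ∂_3 = (6 − 6) − 0 = 0, and there is no ∂_3, so H_2 ≅ 0.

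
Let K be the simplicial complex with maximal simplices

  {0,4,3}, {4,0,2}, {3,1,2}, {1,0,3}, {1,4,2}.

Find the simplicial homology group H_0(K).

We work with the vertex ordering 0 < 1 < 2 < 3 < 4. The simplices of K, each written with vertices in increasing order, are:

  0-simplices (5): [0], [1], [2], [3], [4]
  1-simplices (10): [0,1], [0,2], [0,3], [0,4], [1,2], [1,3], [1,4], [2,3], [2,4], [3,4]
  2-simplices (5): [0,1,3], [0,2,4], [0,3,4], [1,2,3], [1,2,4]

giving chain groups C_0 ≅ Z^5, C_1 ≅ Z^10, C_2 ≅ Z^5.

∂_1: C_1 → C_0 is given by ∂[p,q] = [q] − [p]. For instance
  ∂[2,4] = [4] − [2].
As a 5×10 matrix over Z this has rank 4, with invariant factors (1,1,1,1).

∂_2: C_2 → C_1 maps a triangle to the signed sum of its edges. For instance
  ∂[0,1,3] = [1,3] − [0,3] + [0,1],
  ∂[0,2,4] = [2,4] − [0,4] + [0,2].
This gives a 10×5 integer matrix of rank 5; reducing to Smith normal form yields diagonal entries (1,1,1,1,1).

Now H_k = ker ∂_k / im ∂_{k+1}, so:

  H_0: rank C_0 − rank ∂_1 = 5 − 4 = 1, and the invariant factors of ∂_1 are all 1, so H_0 = Z.

H_0 ≅ Z.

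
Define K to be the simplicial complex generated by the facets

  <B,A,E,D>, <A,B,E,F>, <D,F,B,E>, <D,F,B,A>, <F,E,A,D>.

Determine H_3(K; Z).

K has 5 vertices, 10 edges, 10 triangles, 5 3-simplices.
rank ∂_3 = 4, rank ∂_4 = 0 ⇒ b_3 = 5 − 4 − 0 = 1. So H_3 ≅ Z.

H_3 ≅ Z.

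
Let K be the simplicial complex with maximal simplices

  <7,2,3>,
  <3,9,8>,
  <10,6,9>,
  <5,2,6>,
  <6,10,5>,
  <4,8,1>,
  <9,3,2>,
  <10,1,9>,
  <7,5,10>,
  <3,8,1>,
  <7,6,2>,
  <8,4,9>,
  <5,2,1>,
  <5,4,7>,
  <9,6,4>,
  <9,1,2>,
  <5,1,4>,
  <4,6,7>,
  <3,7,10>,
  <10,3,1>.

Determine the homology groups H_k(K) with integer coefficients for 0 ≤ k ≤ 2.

H_0 ≅ Z,  H_1 ≅ Z ⊕ Z_2,  H_2 = 0.

Fix the vertex order 1 < 2 < 3 < 4 < 5 < 6 < 7 < 8 < 9 < 10 and write every simplex with vertices in increasing order. Then dim K = 2 and the simplices of K are:

  0-simplices (10): [1], [2], [3], [4], [5], [6], [7], [8], [9], [10]
  1-simplices (30): (30 of them)
  2-simplices (20): (20 of them)

Hence C_0 ≅ Z^10, C_1 ≅ Z^30, C_2 ≅ Z^20.

∂_1: C_1 → C_0 maps an edge to its endpoints' difference, ∂[p,q] = q − p.
The resulting 10×30 matrix has rank 9, and its Smith normal form has invariant factors (1,1,1,1,1,1,1,1,1).

The boundary map ∂_2: C_2 → C_1 acts by ∂[p,q,r] = [q,r] − [p,r] + [p,q]. For instance
  ∂[2,5,6] = [5,6] − [2,6] + [2,5],
  ∂[1,3,8] = [3,8] − [1,8] + [1,3].
This gives a 30×20 integer matrix of rank 20; reducing to Smith normal form yields diagonal entries (1,1,1,1,1,1,1,1,1,1,1,1,1,1,1,1,1,1,1,2).

Now H_k = ker ∂_k / im ∂_{k+1}, so:

  H_0: rank C_0 − rank ∂_1 = 10 − 9 = 1, and the invariant factors of ∂_1 are all 1, so H_0 = Z.
  H_1: rank ker ∂_1 − rank ∂_2 = (30 − 9) − 20 = 1, and ∂_2 has invariant factor 2 > 1, so H_1 = Z ⊕ Z_2.
  H_2: rank ker ∂_2 − rank ∂_3 = (20 − 20) − 0 = 0, and there is no ∂_3, so H_2 = 0.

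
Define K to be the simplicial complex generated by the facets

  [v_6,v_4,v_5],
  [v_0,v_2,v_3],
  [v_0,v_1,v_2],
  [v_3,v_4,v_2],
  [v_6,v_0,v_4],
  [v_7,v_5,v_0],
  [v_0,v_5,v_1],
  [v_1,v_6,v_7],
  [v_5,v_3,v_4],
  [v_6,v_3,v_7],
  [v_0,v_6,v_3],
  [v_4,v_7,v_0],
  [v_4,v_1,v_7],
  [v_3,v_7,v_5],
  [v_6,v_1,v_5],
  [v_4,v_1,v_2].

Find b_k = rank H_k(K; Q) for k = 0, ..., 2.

b_0 = 1, b_1 = 2, b_2 = 1.

Take the total order v_0 < v_1 < v_2 < v_3 < v_4 < v_5 < v_6 < v_7 on the vertex set. Then K (dimension 2) consists of the simplices:

  0-simplices (8): [v_0], [v_1], [v_2], [v_3], [v_4], [v_5], [v_6], [v_7]
  1-simplices (24): (24 of them)
  2-simplices (16): (16 of them)

so the chain groups are C_0 ≅ Z^8, C_1 ≅ Z^24, C_2 ≅ Z^16.

The boundary map ∂_1: C_1 → C_0 sends each edge [p,q] (with p < q) to q − p.
This gives a 8×24 integer matrix of rank 7; reducing to Smith normal form yields diagonal entries (1,1,1,1,1,1,1).

Boundary ∂_2: C_2 → C_1 acts by ∂[p,q,r] = [q,r] − [p,r] + [p,q]. For instance
  ∂[v_1,v_4,v_7] = [v_4,v_7] − [v_1,v_7] + [v_1,v_4],
  ∂[v_1,v_5,v_6] = [v_5,v_6] − [v_1,v_6] + [v_1,v_5].
As a 24×16 matrix over Z this has rank 15, with invariant factors (1,1,1,1,1,1,1,1,1,1,1,1,1,1,1).

Computing H_k = (kernel of ∂_k) / (image of ∂_{k+1}):

  H_0: rank C_0 − rank ∂_1 = 8 − 7 = 1, and the invariant factors of ∂_1 are all 1, so H_0 = Z.
  H_1: rank ker ∂_1 − rank ∂_2 = (24 − 7) − 15 = 2, and the invariant factors of ∂_2 are all 1, so H_1 = Z^2.
  H_2: rank ker ∂_2 − rank ∂_3 = (16 − 15) − 0 = 1, and there is no ∂_3, so H_2 = Z.

Hence the Betti numbers are b_0 = 1, b_1 = 2, b_2 = 1.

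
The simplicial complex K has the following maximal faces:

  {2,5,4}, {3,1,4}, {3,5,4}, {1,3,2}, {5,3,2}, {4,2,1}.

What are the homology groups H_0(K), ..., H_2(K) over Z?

Fix the vertex order 1 < 2 < 3 < 4 < 5 and write every simplex with vertices in increasing order. Then dim K = 2 and the simplices of K are:

  0-simplices (5): [1], [2], [3], [4], [5]
  1-simplices (9): [1,2], [1,3], [1,4], [2,3], [2,4], [2,5], [3,4], [3,5], [4,5]
  2-simplices (6): [1,2,3], [1,2,4], [1,3,4], [2,3,5], [2,4,5], [3,4,5]

giving chain groups C_0 ≅ Z^5, C_1 ≅ Z^9, C_2 ≅ Z^6.

∂_1: C_1 → C_0 maps an edge to its endpoints' difference, ∂[p,q] = q − p.
As a 5×9 matrix over Z this has rank 4, with invariant factors (1,1,1,1).

The boundary map ∂_2: C_2 → C_1 acts by ∂[p,q,r] = [q,r] − [p,r] + [p,q]. For instance
  ∂[3,4,5] = [4,5] − [3,5] + [3,4],
  ∂[1,3,4] = [3,4] − [1,4] + [1,3].
This gives a 9×6 integer matrix of rank 5; reducing to Smith normal form yields diagonal entries (1,1,1,1,1).

Computing H_k = (kernel of ∂_k) / (image of ∂_{k+1}):

  H_0: rank C_0 − rank ∂_1 = 5 − 4 = 1, and the invariant factors of ∂_1 are all 1, so H_0 = Z.
  H_1: rank ker ∂_1 − rank ∂_2 = (9 − 4) − 5 = 0, and the invariant factors of ∂_2 are all 1, so H_1 = 0.
  H_2: rank ker ∂_2 − rank ∂_3 = (6 − 5) − 0 = 1, and there is no ∂_3, so H_2 = Z.

As a check, the Euler characteristic is 5 − 9 + 6 = 2, which agrees with 1 − 0 + 1 = 2.
(K is a triangulation of the 2-sphere S^2.)

H_0 ≅ Z,  H_1 = 0,  H_2 ≅ Z.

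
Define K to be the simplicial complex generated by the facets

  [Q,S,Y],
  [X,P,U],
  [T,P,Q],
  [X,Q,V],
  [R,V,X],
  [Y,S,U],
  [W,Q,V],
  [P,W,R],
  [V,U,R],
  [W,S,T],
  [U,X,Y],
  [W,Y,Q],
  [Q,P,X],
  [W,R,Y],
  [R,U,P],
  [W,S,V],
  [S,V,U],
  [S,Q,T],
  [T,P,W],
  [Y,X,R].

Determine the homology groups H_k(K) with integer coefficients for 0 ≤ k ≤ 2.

We work with the vertex ordering P < Q < R < S < T < U < V < W < X < Y. The simplices of K, each written with vertices in increasing order, are:

  0-simplices (10): P, Q, R, S, T, U, V, W, X, Y
  1-simplices (30): PQ, PR, PT, PU, PW, PX, QS, QT, QV, QW, QX, QY, RU, RV, RW, RX, RY, ST, SU, SV, SW, SY, TW, UV, UX, UY, VW, VX, WY, XY
  2-simplices (20): PQT, PQX, PRU, PRW, PTW, PUX, QST, QSY, QVW, QVX, QWY, RUV, RVX, RWY, RXY, STW, SUV, SUY, SVW, UXY

giving chain groups C_0 ≅ Z^10, C_1 ≅ Z^30, C_2 ≅ Z^20.

The boundary map ∂_1: C_1 → C_0 maps an edge to its endpoints' difference, ∂[p,q] = q − p. For instance
  ∂TW = W − T.
This gives a 10×30 integer matrix of rank 9; reducing to Smith normal form yields diagonal entries (1,1,1,1,1,1,1,1,1).

The boundary map ∂_2: C_2 → C_1 maps a triangle to the signed sum of its edges. For instance
  ∂RUV = UV − RV + RU,
  ∂PRW = RW − PW + PR.
As a 30×20 matrix over Z this has rank 20, with invariant factors (1,1,1,1,1,1,1,1,1,1,1,1,1,1,1,1,1,1,1,2).

Reading off H_k = ker ∂_k / im ∂_{k+1}:

  H_0: rank C_0 − rank ∂_1 = 10 − 9 = 1, and the invariant factors of ∂_1 are all 1, so H_0 = Z.
  H_1: rank ker ∂_1 − rank ∂_2 = (30 − 9) − 20 = 1, and ∂_2 has invariant factor 2 > 1, so H_1 = Z ⊕ Z_2.
  H_2: rank ker ∂_2 − rank ∂_3 = (20 − 20) − 0 = 0, and there is no ∂_3, so H_2 = 0.

As a check, the Euler characteristic is 10 − 30 + 20 = 0, which agrees with 1 − 1 + 0 = 0.
(K is a triangulation of the Klein bottle.)

H_0 ≅ Z,  H_1 ≅ Z ⊕ Z_2,  H_2 = 0.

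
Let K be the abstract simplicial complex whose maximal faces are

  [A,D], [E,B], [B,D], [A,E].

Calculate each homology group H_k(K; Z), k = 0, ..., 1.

H_0 = Z,  H_1 = Z.

We work with the vertex ordering A < B < D < E. The simplices of K, each written with vertices in increasing order, are:

  0-simplices (4): A, B, D, E
  1-simplices (4): AD, AE, BD, BE

giving chain groups C_0 ≅ Z^4, C_1 ≅ Z^4.

∂_1: C_1 → C_0 maps an edge to its endpoints' difference, ∂[p,q] = q − p.
This gives a 4×4 integer matrix of rank 3; reducing to Smith normal form yields diagonal entries (1,1,1).

From H_k ≅ ker(∂_k) / im(∂_{k+1}) we obtain:

  H_0: rank C_0 − rank ∂_1 = 4 − 3 = 1, and the invariant factors of ∂_1 are all 1, so H_0 ≅ Z.
  H_1: rank ker ∂_1 − rank ∂_2 = (4 − 3) − 0 = 1, and there is no ∂_2, so H_1 ≅ Z.

(K is a triangulation of the circle S^1.)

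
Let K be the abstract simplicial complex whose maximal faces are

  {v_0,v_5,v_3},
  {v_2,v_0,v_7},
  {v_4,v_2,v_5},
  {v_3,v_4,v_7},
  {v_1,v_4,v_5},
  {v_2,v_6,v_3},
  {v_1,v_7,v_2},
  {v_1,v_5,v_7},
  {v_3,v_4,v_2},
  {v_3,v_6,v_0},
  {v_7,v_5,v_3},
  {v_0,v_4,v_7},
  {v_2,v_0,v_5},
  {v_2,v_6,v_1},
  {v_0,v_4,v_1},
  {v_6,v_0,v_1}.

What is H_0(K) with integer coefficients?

Fix the vertex order v_0 < v_1 < v_2 < v_3 < v_4 < v_5 < v_6 < v_7 and write every simplex with vertices in increasing order. Then dim K = 2 and the simplices of K are:

  0-simplices (8): [v_0], [v_1], [v_2], [v_3], [v_4], [v_5], [v_6], [v_7]
  1-simplices (24): (24 of them)
  2-simplices (16): (16 of them)

so the chain groups are C_0 ≅ Z^8, C_1 ≅ Z^24, C_2 ≅ Z^16.

∂_1: C_1 → C_0 sends each edge [p,q] (with p < q) to q − p. For instance
  ∂[v_0,v_6] = [v_6] − [v_0].
As a 8×24 matrix over Z this has rank 7, with invariant factors (1,1,1,1,1,1,1).

∂_2: C_2 → C_1 sends each 2-simplex [p,q,r] to [q,r] − [p,r] + [p,q]. For instance
  ∂[v_1,v_5,v_7] = [v_5,v_7] − [v_1,v_7] + [v_1,v_5],
  ∂[v_0,v_3,v_6] = [v_3,v_6] − [v_0,v_6] + [v_0,v_3].
As a 24×16 matrix over Z this has rank 15, with invariant factors (1,1,1,1,1,1,1,1,1,1,1,1,1,1,1).

From H_k ≅ ker(∂_k) / im(∂_{k+1}) we obtain:

  H_0: rank C_0 − rank ∂_1 = 8 − 7 = 1, and the invariant factors of ∂_1 are all 1, so H_0 = Z.

(K is a triangulation of the torus T^2.)

H_0 ≅ Z.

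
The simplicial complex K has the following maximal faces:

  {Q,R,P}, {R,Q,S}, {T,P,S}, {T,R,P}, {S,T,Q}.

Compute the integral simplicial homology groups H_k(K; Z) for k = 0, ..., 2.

H_0 ≅ Z,  H_1 ≅ Z,  H_2 = 0.

Order the vertices as P < Q < R < S < T. Listing each simplex with vertices in this order, K has dimension 2 with simplices:

  0-simplices (5): P, Q, R, S, T
  1-simplices (10): PQ, PR, PS, PT, QR, QS, QT, RS, RT, ST
  2-simplices (5): PQR, PRT, PST, QRS, QST

so the chain groups are C_0 ≅ Z^5, C_1 ≅ Z^10, C_2 ≅ Z^5.

∂_1: C_1 → C_0 sends each edge [p,q] (with p < q) to q − p. For instance
  ∂RT = T − R.
As a 5×10 matrix over Z this has rank 4, with invariant factors (1,1,1,1).

The boundary map ∂_2: C_2 → C_1 acts by ∂[p,q,r] = [q,r] − [p,r] + [p,q]. For instance
  ∂PQR = QR − PR + PQ,
  ∂QST = ST − QT + QS.
As a 10×5 matrix over Z this has rank 5, with invariant factors (1,1,1,1,1).

Reading off H_k = ker ∂_k / im ∂_{k+1}:

  H_0: rank C_0 − rank ∂_1 = 5 − 4 = 1, and the invariant factors of ∂_1 are all 1, so H_0 ≅ Z.
  H_1: rank ker ∂_1 − rank ∂_2 = (10 − 4) − 5 = 1, and the invariant factors of ∂_2 are all 1, so H_1 ≅ Z.
  H_2: rank ker ∂_2 − rank ∂_3 = (5 − 5) − 0 = 0, and there is no ∂_3, so H_2 ≅ 0.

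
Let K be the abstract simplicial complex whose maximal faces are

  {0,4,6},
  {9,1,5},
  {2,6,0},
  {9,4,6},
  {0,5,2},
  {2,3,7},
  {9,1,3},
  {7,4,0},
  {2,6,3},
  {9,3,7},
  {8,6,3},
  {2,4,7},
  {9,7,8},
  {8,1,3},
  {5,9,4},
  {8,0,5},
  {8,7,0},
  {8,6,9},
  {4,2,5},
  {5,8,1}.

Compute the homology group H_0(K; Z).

Fix the vertex order 0 < 1 < 2 < 3 < 4 < 5 < 6 < 7 < 8 < 9 and write every simplex with vertices in increasing order. Then dim K = 2 and the simplices of K are:

  0-simplices (10): [0], [1], [2], [3], [4], [5], [6], [7], [8], [9]
  1-simplices (30): (30 of them)
  2-simplices (20): (20 of them)

Hence C_0 ≅ Z^10, C_1 ≅ Z^30, C_2 ≅ Z^20.

The boundary map ∂_1: C_1 → C_0 maps an edge to its endpoints' difference, ∂[p,q] = q − p.
The resulting 10×30 matrix has rank 9, and its Smith normal form has invariant factors (1,1,1,1,1,1,1,1,1).

Boundary ∂_2: C_2 → C_1 sends each 2-simplex [p,q,r] to [q,r] − [p,r] + [p,q]. For instance
  ∂[1,5,9] = [5,9] − [1,9] + [1,5],
  ∂[1,3,9] = [3,9] − [1,9] + [1,3].
As a 30×20 matrix over Z this has rank 20, with invariant factors (1,1,1,1,1,1,1,1,1,1,1,1,1,1,1,1,1,1,1,2).

Now H_k = ker ∂_k / im ∂_{k+1}, so:

  H_0: rank C_0 − rank ∂_1 = 10 − 9 = 1, and the invariant factors of ∂_1 are all 1, so H_0 = Z.

H_0 ≅ Z.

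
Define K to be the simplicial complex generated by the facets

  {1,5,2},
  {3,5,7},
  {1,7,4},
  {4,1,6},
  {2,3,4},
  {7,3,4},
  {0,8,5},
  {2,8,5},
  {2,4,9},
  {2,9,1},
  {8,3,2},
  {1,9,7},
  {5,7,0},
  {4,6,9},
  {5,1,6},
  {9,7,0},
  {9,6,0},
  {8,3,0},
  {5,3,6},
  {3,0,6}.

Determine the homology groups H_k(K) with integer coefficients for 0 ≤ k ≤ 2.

H_0 ≅ Z,  H_1 ≅ Z ⊕ Z_2,  H_2 = 0.

Take the total order 0 < 1 < 2 < 3 < 4 < 5 < 6 < 7 < 8 < 9 on the vertex set. Then K (dimension 2) consists of the simplices:

  0-simplices (10): [0], [1], [2], [3], [4], [5], [6], [7], [8], [9]
  1-simplices (30): (30 of them)
  2-simplices (20): (20 of them)

Hence C_0 ≅ Z^10, C_1 ≅ Z^30, C_2 ≅ Z^20.

∂_1: C_1 → C_0 is given by ∂[p,q] = [q] − [p]. For instance
  ∂[3,6] = [6] − [3].
The 10×30 boundary matrix has rank 9 and Smith normal form diag(1,1,1,1,1,1,1,1,1).

∂_2: C_2 → C_1 maps a triangle to the signed sum of its edges. For instance
  ∂[1,5,6] = [5,6] − [1,6] + [1,5],
  ∂[0,5,8] = [5,8] − [0,8] + [0,5].
The resulting 30×20 matrix has rank 20, and its Smith normal form has invariant factors (1,1,1,1,1,1,1,1,1,1,1,1,1,1,1,1,1,1,1,2).

Computing H_k = (kernel of ∂_k) / (image of ∂_{k+1}):

  H_0: rank C_0 − rank ∂_1 = 10 − 9 = 1, and the invariant factors of ∂_1 are all 1, so H_0 = Z.
  H_1: rank ker ∂_1 − rank ∂_2 = (30 − 9) − 20 = 1, and ∂_2 has invariant factor 2 > 1, so H_1 = Z ⊕ Z_2.
  H_2: rank ker ∂_2 − rank ∂_3 = (20 − 20) − 0 = 0, and there is no ∂_3, so H_2 = 0.

As a check, the Euler characteristic is 10 − 30 + 20 = 0, which agrees with 1 − 1 + 0 = 0.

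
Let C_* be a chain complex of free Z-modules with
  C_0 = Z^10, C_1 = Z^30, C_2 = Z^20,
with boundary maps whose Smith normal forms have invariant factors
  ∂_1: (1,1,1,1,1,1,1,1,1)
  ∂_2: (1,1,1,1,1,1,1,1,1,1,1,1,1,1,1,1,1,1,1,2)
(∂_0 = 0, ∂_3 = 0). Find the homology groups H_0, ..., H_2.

H_0 = Z,  H_1 = Z ⊕ Z/2,  H_2 = 0.

H_0: b_0 = 10 − 0 − 9 = 1; torsion from ∂_1 factors > 1: none. So H_0 = Z.
H_1: b_1 = 30 − 9 − 20 = 1; torsion from ∂_2 factors > 1: [2]. So H_1 = Z ⊕ Z/2.
H_2: b_2 = 20 − 20 − 0 = 0; torsion from ∂_3 factors > 1: none. So H_2 = 0.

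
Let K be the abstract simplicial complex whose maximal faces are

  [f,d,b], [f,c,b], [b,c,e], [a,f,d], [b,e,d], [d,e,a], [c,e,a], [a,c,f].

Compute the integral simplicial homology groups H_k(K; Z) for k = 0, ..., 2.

H_0 ≅ Z,  H_1 = 0,  H_2 ≅ Z.

Take the total order a < b < c < d < e < f on the vertex set. Then K (dimension 2) consists of the simplices:

  0-simplices (6): a, b, c, d, e, f
  1-simplices (12): ac, ad, ae, af, bc, bd, be, bf, ce, cf, de, df
  2-simplices (8): ace, acf, ade, adf, bce, bcf, bde, bdf

Hence C_0 ≅ Z^6, C_1 ≅ Z^12, C_2 ≅ Z^8.

Boundary ∂_1: C_1 → C_0 maps an edge to its endpoints' difference, ∂[p,q] = q − p.
The resulting 6×12 matrix has rank 5, and its Smith normal form has invariant factors (1,1,1,1,1).

Boundary ∂_2: C_2 → C_1 sends each 2-simplex [p,q,r] to [q,r] − [p,r] + [p,q]. For instance
  ∂ade = de − ae + ad,
  ∂bce = ce − be + bc.
The 12×8 boundary matrix has rank 7 and Smith normal form diag(1,1,1,1,1,1,1).

Reading off H_k = ker ∂_k / im ∂_{k+1}:

  H_0: rank C_0 − rank ∂_1 = 6 − 5 = 1, and the invariant factors of ∂_1 are all 1, so H_0 ≅ Z.
  H_1: rank ker ∂_1 − rank ∂_2 = (12 − 5) − 7 = 0, and the invariant factors of ∂_2 are all 1, so H_1 ≅ 0.
  H_2: rank ker ∂_2 − rank ∂_3 = (8 − 7) − 0 = 1, and there is no ∂_3, so H_2 ≅ Z.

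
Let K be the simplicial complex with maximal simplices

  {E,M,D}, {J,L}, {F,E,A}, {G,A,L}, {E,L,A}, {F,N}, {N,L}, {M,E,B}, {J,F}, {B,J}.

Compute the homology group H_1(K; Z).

H_1 ≅ Z^3.

Fix the vertex order A < B < D < E < F < G < J < L < M < N and write every simplex with vertices in increasing order. Then dim K = 2 and the simplices of K are:

  0-simplices (10): A, B, D, E, F, G, J, L, M, N
  1-simplices (17): AE, AF, AG, AL, BE, BJ, BM, DE, DM, EF, EL, EM, FJ, FN, GL, JL, LN
  2-simplices (5): AEF, AEL, AGL, BEM, DEM

giving chain groups C_0 ≅ Z^10, C_1 ≅ Z^17, C_2 ≅ Z^5.

The boundary map ∂_1: C_1 → C_0 is given by ∂[p,q] = [q] − [p]. For instance
  ∂DM = M − D.
This gives a 10×17 integer matrix of rank 9; reducing to Smith normal form yields diagonal entries (1,1,1,1,1,1,1,1,1).

Boundary ∂_2: C_2 → C_1 acts by ∂[p,q,r] = [q,r] − [p,r] + [p,q]. For instance
  ∂AEL = EL − AL + AE,
  ∂AEF = EF − AF + AE.
The 17×5 boundary matrix has rank 5 and Smith normal form diag(1,1,1,1,1).

From H_k ≅ ker(∂_k) / im(∂_{k+1}) we obtain:

  H_1: rank ker ∂_1 − rank ∂_2 = (17 − 9) − 5 = 3, and the invariant factors of ∂_2 are all 1, so H_1 = Z^3.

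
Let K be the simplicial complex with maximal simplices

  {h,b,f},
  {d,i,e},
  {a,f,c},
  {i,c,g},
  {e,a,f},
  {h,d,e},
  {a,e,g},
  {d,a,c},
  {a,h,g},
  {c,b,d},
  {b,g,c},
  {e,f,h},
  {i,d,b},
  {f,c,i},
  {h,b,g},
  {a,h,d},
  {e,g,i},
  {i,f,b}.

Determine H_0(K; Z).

Fix the vertex order a < b < c < d < e < f < g < h < i and write every simplex with vertices in increasing order. Then dim K = 2 and the simplices of K are:

  0-simplices (9): a, b, c, d, e, f, g, h, i
  1-simplices (27): ac, ad, ae, af, ag, ah, bc, bd, bf, bg, bh, bi, cd, cf, cg, ci, de, dh, di, ef, eg, eh, ei, fh, fi, gh, gi
  2-simplices (18): acd, acf, adh, aef, aeg, agh, bcd, bcg, bdi, bfh, bfi, bgh, cfi, cgi, deh, dei, efh, egi

Hence C_0 ≅ Z^9, C_1 ≅ Z^27, C_2 ≅ Z^18.

∂_1: C_1 → C_0 maps an edge to its endpoints' difference, ∂[p,q] = q − p.
As a 9×27 matrix over Z this has rank 8, with invariant factors (1,1,1,1,1,1,1,1).

Boundary ∂_2: C_2 → C_1 sends each 2-simplex [p,q,r] to [q,r] − [p,r] + [p,q]. For instance
  ∂aeg = eg − ag + ae,
  ∂bcg = cg − bg + bc.
This gives a 27×18 integer matrix of rank 18; reducing to Smith normal form yields diagonal entries (1,1,1,1,1,1,1,1,1,1,1,1,1,1,1,1,1,2).

Reading off H_k = ker ∂_k / im ∂_{k+1}:

  H_0: rank C_0 − rank ∂_1 = 9 − 8 = 1, and the invariant factors of ∂_1 are all 1, so H_0 = Z.

H_0 ≅ Z.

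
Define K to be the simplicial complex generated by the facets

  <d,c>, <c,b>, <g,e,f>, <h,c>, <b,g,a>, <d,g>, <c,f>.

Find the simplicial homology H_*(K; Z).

Take the total order a < b < c < d < e < f < g < h on the vertex set. Then K (dimension 2) consists of the simplices:

  0-simplices (8): a, b, c, d, e, f, g, h
  1-simplices (11): ab, ag, bc, bg, cd, cf, ch, dg, ef, eg, fg
  2-simplices (2): abg, efg

giving chain groups C_0 ≅ Z^8, C_1 ≅ Z^11, C_2 ≅ Z^2.

∂_1: C_1 → C_0 maps an edge to its endpoints' difference, ∂[p,q] = q − p. For instance
  ∂bg = g − b.
This gives a 8×11 integer matrix of rank 7; reducing to Smith normal form yields diagonal entries (1,1,1,1,1,1,1).

The boundary map ∂_2: C_2 → C_1 acts by ∂[p,q,r] = [q,r] − [p,r] + [p,q]. For instance
  ∂efg = fg − eg + ef,
  ∂abg = bg − ag + ab.
The 11×2 boundary matrix has rank 2 and Smith normal form diag(1,1).

Reading off H_k = ker ∂_k / im ∂_{k+1}:

  H_0: rank C_0 − rank ∂_1 = 8 − 7 = 1, and the invariant factors of ∂_1 are all 1, so H_0 ≅ Z.
  H_1: rank ker ∂_1 − rank ∂_2 = (11 − 7) − 2 = 2, and the invariant factors of ∂_2 are all 1, so H_1 ≅ Z^2.
  H_2: rank ker ∂_2 − rank ∂_3 = (2 − 2) − 0 = 0, and there is no ∂_3, so H_2 ≅ 0.

H_0 ≅ Z,  H_1 ≅ Z^2,  H_2 = 0.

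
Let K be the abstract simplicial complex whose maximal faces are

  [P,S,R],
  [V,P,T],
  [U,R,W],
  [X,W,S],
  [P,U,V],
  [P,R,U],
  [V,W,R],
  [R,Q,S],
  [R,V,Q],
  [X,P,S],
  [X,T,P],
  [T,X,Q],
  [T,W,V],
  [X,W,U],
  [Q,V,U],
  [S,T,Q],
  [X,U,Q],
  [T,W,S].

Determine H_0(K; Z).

Order the vertices as P < Q < R < S < T < U < V < W < X. Listing each simplex with vertices in this order, K has dimension 2 with simplices:

  0-simplices (9): P, Q, R, S, T, U, V, W, X
  1-simplices (27): PR, PS, PT, PU, PV, PX, QR, QS, QT, QU, QV, QX, RS, RU, RV, RW, ST, SW, SX, TV, TW, TX, UV, UW, UX, VW, WX
  2-simplices (18): PRS, PRU, PSX, PTV, PTX, PUV, QRS, QRV, QST, QTX, QUV, QUX, RUW, RVW, STW, SWX, TVW, UWX

giving chain groups C_0 ≅ Z^9, C_1 ≅ Z^27, C_2 ≅ Z^18.

∂_1: C_1 → C_0 sends each edge [p,q] (with p < q) to q − p.
As a 9×27 matrix over Z this has rank 8, with invariant factors (1,1,1,1,1,1,1,1).

The boundary map ∂_2: C_2 → C_1 maps a triangle to the signed sum of its edges. For instance
  ∂PRU = RU − PU + PR,
  ∂QRV = RV − QV + QR.
The 27×18 boundary matrix has rank 18 and Smith normal form diag(1,1,1,1,1,1,1,1,1,1,1,1,1,1,1,1,1,2).

Now H_k = ker ∂_k / im ∂_{k+1}, so:

  H_0: rank C_0 − rank ∂_1 = 9 − 8 = 1, and the invariant factors of ∂_1 are all 1, so H_0 ≅ Z.

H_0 = Z.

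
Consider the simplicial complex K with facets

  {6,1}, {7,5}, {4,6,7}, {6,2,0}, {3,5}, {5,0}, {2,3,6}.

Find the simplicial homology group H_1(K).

Fix the vertex order 0 < 1 < 2 < 3 < 4 < 5 < 6 < 7 and write every simplex with vertices in increasing order. Then dim K = 2 and the simplices of K are:

  0-simplices (8): [0], [1], [2], [3], [4], [5], [6], [7]
  1-simplices (12): [0,2], [0,5], [0,6], [1,6], [2,3], [2,6], [3,5], [3,6], [4,6], [4,7], [5,7], [6,7]
  2-simplices (3): [0,2,6], [2,3,6], [4,6,7]

so the chain groups are C_0 ≅ Z^8, C_1 ≅ Z^12, C_2 ≅ Z^3.

∂_1: C_1 → C_0 is given by ∂[p,q] = [q] − [p].
As a 8×12 matrix over Z this has rank 7, with invariant factors (1,1,1,1,1,1,1).

Boundary ∂_2: C_2 → C_1 sends each 2-simplex [p,q,r] to [q,r] − [p,r] + [p,q]. For instance
  ∂[4,6,7] = [6,7] − [4,7] + [4,6],
  ∂[2,3,6] = [3,6] − [2,6] + [2,3].
The 12×3 boundary matrix has rank 3 and Smith normal form diag(1,1,1).

From H_k ≅ ker(∂_k) / im(∂_{k+1}) we obtain:

  H_1: rank ker ∂_1 − rank ∂_2 = (12 − 7) − 3 = 2, and the invariant factors of ∂_2 are all 1, so H_1 ≅ Z^2.

H_1 ≅ Z^2.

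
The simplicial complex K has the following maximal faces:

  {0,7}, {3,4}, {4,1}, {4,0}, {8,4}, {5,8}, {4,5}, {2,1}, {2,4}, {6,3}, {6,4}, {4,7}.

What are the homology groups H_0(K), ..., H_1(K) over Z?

K has 9 vertices, 12 edges.
rank ∂_0 = 0, rank ∂_1 = 8 ⇒ b_0 = 9 − 0 − 8 = 1; all invariant factors of ∂_1 are 1 so no torsion. So H_0 ≅ Z.
rank ∂_1 = 8, rank ∂_2 = 0 ⇒ b_1 = 12 − 8 − 0 = 4. So H_1 ≅ Z^4.

H_0 = Z,  H_1 = Z^4.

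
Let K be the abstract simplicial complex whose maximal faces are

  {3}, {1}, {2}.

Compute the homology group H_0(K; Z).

H_0 = Z^3.

Fix the vertex order 1 < 2 < 3 and write every simplex with vertices in increasing order. Then dim K = 0 and the simplices of K are:

  0-simplices (3): [1], [2], [3]

so the chain groups are C_0 ≅ Z^3.

Reading off H_k = ker ∂_k / im ∂_{k+1}:

  H_0: rank C_0 − rank ∂_1 = 3 − 0 = 3, and there is no ∂_1, so H_0 = Z^3.

(K is a triangulation of a set of 3 points.)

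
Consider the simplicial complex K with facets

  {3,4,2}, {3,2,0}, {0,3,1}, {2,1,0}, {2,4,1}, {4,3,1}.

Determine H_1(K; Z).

Take the total order 0 < 1 < 2 < 3 < 4 on the vertex set. Then K (dimension 2) consists of the simplices:

  0-simplices (5): [0], [1], [2], [3], [4]
  1-simplices (9): [0,1], [0,2], [0,3], [1,2], [1,3], [1,4], [2,3], [2,4], [3,4]
  2-simplices (6): [0,1,2], [0,1,3], [0,2,3], [1,2,4], [1,3,4], [2,3,4]

so the chain groups are C_0 ≅ Z^5, C_1 ≅ Z^9, C_2 ≅ Z^6.

Boundary ∂_1: C_1 → C_0 sends each edge [p,q] (with p < q) to q − p. For instance
  ∂[1,4] = [4] − [1].
The 5×9 boundary matrix has rank 4 and Smith normal form diag(1,1,1,1).

The boundary map ∂_2: C_2 → C_1 maps a triangle to the signed sum of its edges. For instance
  ∂[0,1,3] = [1,3] − [0,3] + [0,1],
  ∂[0,2,3] = [2,3] − [0,3] + [0,2].
As a 9×6 matrix over Z this has rank 5, with invariant factors (1,1,1,1,1).

Now H_k = ker ∂_k / im ∂_{k+1}, so:

  H_1: rank ker ∂_1 − rank ∂_2 = (9 − 4) − 5 = 0, and the invariant factors of ∂_2 are all 1, so H_1 = 0.

(K is a triangulation of the 2-sphere S^2.)

H_1 = 0.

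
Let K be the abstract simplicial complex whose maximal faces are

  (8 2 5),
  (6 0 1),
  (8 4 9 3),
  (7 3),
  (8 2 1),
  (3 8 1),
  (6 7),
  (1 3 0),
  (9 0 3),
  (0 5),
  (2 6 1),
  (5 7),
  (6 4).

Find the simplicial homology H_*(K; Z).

H_0 ≅ Z,  H_1 ≅ Z^4,  H_2 = 0,  H_3 = 0.

We work with the vertex ordering 0 < 1 < 2 < 3 < 4 < 5 < 6 < 7 < 8 < 9. The simplices of K, each written with vertices in increasing order, are:

  0-simplices (10): [0], [1], [2], [3], [4], [5], [6], [7], [8], [9]
  1-simplices (23): [0,1], [0,3], [0,5], [0,6], [0,9], [1,2], [1,3], [1,6], [1,8], [2,5], [2,6], [2,8], [3,4], [3,7], [3,8], [3,9], [4,6], [4,8], [4,9], [5,7], [5,8], [6,7], [8,9]
  2-simplices (11): [0,1,3], [0,1,6], [0,3,9], [1,2,6], [1,2,8], [1,3,8], [2,5,8], [3,4,8], [3,4,9], [3,8,9], [4,8,9]
  3-simplices (1): [3,4,8,9]

giving chain groups C_0 ≅ Z^10, C_1 ≅ Z^23, C_2 ≅ Z^11, C_3 ≅ Z^1.

Boundary ∂_1: C_1 → C_0 is given by ∂[p,q] = [q] − [p]. For instance
  ∂[0,6] = [6] − [0].
This gives a 10×23 integer matrix of rank 9; reducing to Smith normal form yields diagonal entries (1,1,1,1,1,1,1,1,1).

∂_2: C_2 → C_1 sends each 2-simplex [p,q,r] to [q,r] − [p,r] + [p,q]. For instance
  ∂[3,8,9] = [8,9] − [3,9] + [3,8],
  ∂[1,3,8] = [3,8] − [1,8] + [1,3].
As a 23×11 matrix over Z this has rank 10, with invariant factors (1,1,1,1,1,1,1,1,1,1).

Boundary ∂_3: C_3 → C_2 sends each 3-simplex σ to the alternating sum Σ_i (−1)^i (σ with its i-th vertex removed). For instance
  ∂[3,4,8,9] = [4,8,9] − [3,8,9] + [3,4,9] − [3,4,8].
This gives a 11×1 integer matrix of rank 1; reducing to Smith normal form yields diagonal entries (1).

Now H_k = ker ∂_k / im ∂_{k+1}, so:

  H_0: rank C_0 − rank ∂_1 = 10 − 9 = 1, and the invariant factors of ∂_1 are all 1, so H_0 = Z.
  H_1: rank ker ∂_1 − rank ∂_2 = (23 − 9) − 10 = 4, and the invariant factors of ∂_2 are all 1, so H_1 = Z^4.
  H_2: rank ker ∂_2 − rank ∂_3 = (11 − 10) − 1 = 0, and the invariant factors of ∂_3 are all 1, so H_2 = 0.
  H_3: rank ker ∂_3 − rank ∂_4 = (1 − 1) − 0 = 0, and there is no ∂_4, so H_3 = 0.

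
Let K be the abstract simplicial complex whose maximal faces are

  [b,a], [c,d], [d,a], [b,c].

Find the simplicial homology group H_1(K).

Fix the vertex order a < b < c < d and write every simplex with vertices in increasing order. Then dim K = 1 and the simplices of K are:

  0-simplices (4): a, b, c, d
  1-simplices (4): ab, ad, bc, cd

so the chain groups are C_0 ≅ Z^4, C_1 ≅ Z^4.

The boundary map ∂_1: C_1 → C_0 is given by ∂[p,q] = [q] − [p]. For instance
  ∂bc = c − b.
The 4×4 boundary matrix has rank 3 and Smith normal form diag(1,1,1).

Computing H_k = (kernel of ∂_k) / (image of ∂_{k+1}):

  H_1: rank ker ∂_1 − rank ∂_2 = (4 − 3) − 0 = 1, and there is no ∂_2, so H_1 = Z.

H_1 ≅ Z.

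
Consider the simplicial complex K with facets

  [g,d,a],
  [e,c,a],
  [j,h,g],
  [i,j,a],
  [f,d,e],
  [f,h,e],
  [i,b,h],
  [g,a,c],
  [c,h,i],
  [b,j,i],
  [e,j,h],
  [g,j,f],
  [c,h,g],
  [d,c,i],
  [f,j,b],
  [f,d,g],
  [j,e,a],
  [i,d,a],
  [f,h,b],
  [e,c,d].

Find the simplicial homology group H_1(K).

H_1 ≅ Z ⊕ Z_2.

Take the total order a < b < c < d < e < f < g < h < i < j on the vertex set. Then K (dimension 2) consists of the simplices:

  0-simplices (10): a, b, c, d, e, f, g, h, i, j
  1-simplices (30): ac, ad, ae, ag, ai, aj, bf, bh, bi, bj, cd, ce, cg, ch, ci, de, df, dg, di, ef, eh, ej, fg, fh, fj, gh, gj, hi, hj, ij
  2-simplices (20): ace, acg, adg, adi, aej, aij, bfh, bfj, bhi, bij, cde, cdi, cgh, chi, def, dfg, efh, ehj, fgj, ghj

Hence C_0 ≅ Z^10, C_1 ≅ Z^30, C_2 ≅ Z^20.

∂_1: C_1 → C_0 is given by ∂[p,q] = [q] − [p]. For instance
  ∂ag = g − a.
The 10×30 boundary matrix has rank 9 and Smith normal form diag(1,1,1,1,1,1,1,1,1).

Boundary ∂_2: C_2 → C_1 sends each 2-simplex [p,q,r] to [q,r] − [p,r] + [p,q]. For instance
  ∂adg = dg − ag + ad,
  ∂efh = fh − eh + ef.
As a 30×20 matrix over Z this has rank 20, with invariant factors (1,1,1,1,1,1,1,1,1,1,1,1,1,1,1,1,1,1,1,2).

Reading off H_k = ker ∂_k / im ∂_{k+1}:

  H_1: rank ker ∂_1 − rank ∂_2 = (30 − 9) − 20 = 1, and ∂_2 has invariant factor 2 > 1, so H_1 = Z ⊕ Z_2.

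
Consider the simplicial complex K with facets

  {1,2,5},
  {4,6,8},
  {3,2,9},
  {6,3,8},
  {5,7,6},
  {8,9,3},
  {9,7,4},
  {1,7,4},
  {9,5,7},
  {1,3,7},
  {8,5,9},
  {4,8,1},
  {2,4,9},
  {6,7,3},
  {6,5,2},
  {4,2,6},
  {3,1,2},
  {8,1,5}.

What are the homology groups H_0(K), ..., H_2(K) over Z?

Take the total order 1 < 2 < 3 < 4 < 5 < 6 < 7 < 8 < 9 on the vertex set. Then K (dimension 2) consists of the simplices:

  0-simplices (9): [1], [2], [3], [4], [5], [6], [7], [8], [9]
  1-simplices (27): (27 of them)
  2-simplices (18): [1,2,3], [1,2,5], [1,3,7], [1,4,7], [1,4,8], [1,5,8], [2,3,9], [2,4,6], [2,4,9], [2,5,6], [3,6,7], [3,6,8], [3,8,9], [4,6,8], [4,7,9], [5,6,7], [5,7,9], [5,8,9]

giving chain groups C_0 ≅ Z^9, C_1 ≅ Z^27, C_2 ≅ Z^18.

∂_1: C_1 → C_0 maps an edge to its endpoints' difference, ∂[p,q] = q − p.
This gives a 9×27 integer matrix of rank 8; reducing to Smith normal form yields diagonal entries (1,1,1,1,1,1,1,1).

Boundary ∂_2: C_2 → C_1 sends each 2-simplex [p,q,r] to [q,r] − [p,r] + [p,q]. For instance
  ∂[2,4,6] = [4,6] − [2,6] + [2,4],
  ∂[2,3,9] = [3,9] − [2,9] + [2,3].
This gives a 27×18 integer matrix of rank 17; reducing to Smith normal form yields diagonal entries (1,1,1,1,1,1,1,1,1,1,1,1,1,1,1,1,1).

Computing H_k = (kernel of ∂_k) / (image of ∂_{k+1}):

  H_0: rank C_0 − rank ∂_1 = 9 − 8 = 1, and the invariant factors of ∂_1 are all 1, so H_0 = Z.
  H_1: rank ker ∂_1 − rank ∂_2 = (27 − 8) − 17 = 2, and the invariant factors of ∂_2 are all 1, so H_1 = Z^2.
  H_2: rank ker ∂_2 − rank ∂_3 = (18 − 17) − 0 = 1, and there is no ∂_3, so H_2 = Z.

(K is a triangulation of the torus T^2.)

H_0 = Z,  H_1 = Z^2,  H_2 = Z.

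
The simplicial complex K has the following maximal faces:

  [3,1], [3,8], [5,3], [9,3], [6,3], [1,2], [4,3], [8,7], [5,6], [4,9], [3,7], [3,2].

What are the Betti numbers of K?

Order the vertices as 1 < 2 < 3 < 4 < 5 < 6 < 7 < 8 < 9. Listing each simplex with vertices in this order, K has dimension 1 with simplices:

  0-simplices (9): [1], [2], [3], [4], [5], [6], [7], [8], [9]
  1-simplices (12): [1,2], [1,3], [2,3], [3,4], [3,5], [3,6], [3,7], [3,8], [3,9], [4,9], [5,6], [7,8]

so the chain groups are C_0 ≅ Z^9, C_1 ≅ Z^12.

∂_1: C_1 → C_0 maps an edge to its endpoints' difference, ∂[p,q] = q − p.
As a 9×12 matrix over Z this has rank 8, with invariant factors (1,1,1,1,1,1,1,1).

Now H_k = ker ∂_k / im ∂_{k+1}, so:

  H_0: rank C_0 − rank ∂_1 = 9 − 8 = 1, and the invariant factors of ∂_1 are all 1, so H_0 ≅ Z.
  H_1: rank ker ∂_1 − rank ∂_2 = (12 − 8) − 0 = 4, and there is no ∂_2, so H_1 ≅ Z^4.

(K is a triangulation of a wedge of 4 circles.)

Hence the Betti numbers are b_0 = 1, b_1 = 4.

b_0 = 1, b_1 = 4.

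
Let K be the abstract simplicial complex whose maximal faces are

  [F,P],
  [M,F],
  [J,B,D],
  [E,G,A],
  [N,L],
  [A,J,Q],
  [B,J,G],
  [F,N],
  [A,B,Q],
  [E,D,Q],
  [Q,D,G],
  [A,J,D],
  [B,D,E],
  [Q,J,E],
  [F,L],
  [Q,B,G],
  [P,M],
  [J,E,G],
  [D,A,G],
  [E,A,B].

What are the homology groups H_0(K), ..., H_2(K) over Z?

H_0 = Z^2,  H_1 = Z^4,  H_2 = Z.

Take the total order A < B < D < E < F < G < J < L < M < N < P < Q on the vertex set. Then K (dimension 2) consists of the simplices:

  0-simplices (12): A, B, D, E, F, G, J, L, M, N, P, Q
  1-simplices (27): AB, AD, AE, AG, AJ, AQ, BD, BE, BG, BJ, BQ, DE, DG, DJ, DQ, EG, EJ, EQ, FL, FM, FN, FP, GJ, GQ, JQ, LN, MP
  2-simplices (14): ABE, ABQ, ADG, ADJ, AEG, AJQ, BDE, BDJ, BGJ, BGQ, DEQ, DGQ, EGJ, EJQ

so the chain groups are C_0 ≅ Z^12, C_1 ≅ Z^27, C_2 ≅ Z^14.

The boundary map ∂_1: C_1 → C_0 sends each edge [p,q] (with p < q) to q − p.
The resulting 12×27 matrix has rank 10, and its Smith normal form has invariant factors (1,1,1,1,1,1,1,1,1,1).

The boundary map ∂_2: C_2 → C_1 maps a triangle to the signed sum of its edges. For instance
  ∂AEG = EG − AG + AE,
  ∂BGQ = GQ − BQ + BG.
The resulting 27×14 matrix has rank 13, and its Smith normal form has invariant factors (1,1,1,1,1,1,1,1,1,1,1,1,1).

From H_k ≅ ker(∂_k) / im(∂_{k+1}) we obtain:

  H_0: rank C_0 − rank ∂_1 = 12 − 10 = 2, and the invariant factors of ∂_1 are all 1, so H_0 = Z^2.
  H_1: rank ker ∂_1 − rank ∂_2 = (27 − 10) − 13 = 4, and the invariant factors of ∂_2 are all 1, so H_1 = Z^4.
  H_2: rank ker ∂_2 − rank ∂_3 = (14 − 13) − 0 = 1, and there is no ∂_3, so H_2 = Z.

As a check, the Euler characteristic is 12 − 27 + 14 = -1, which agrees with 2 − 4 + 1 = -1.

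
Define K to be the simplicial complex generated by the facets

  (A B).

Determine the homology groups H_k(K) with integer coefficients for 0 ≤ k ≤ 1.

H_0 = Z,  H_1 = 0.

K has 2 vertices, 1 edge.
rank ∂_0 = 0, rank ∂_1 = 1 ⇒ b_0 = 2 − 0 − 1 = 1; all invariant factors of ∂_1 are 1 so no torsion. So H_0 ≅ Z.
rank ∂_1 = 1, rank ∂_2 = 0 ⇒ b_1 = 1 − 1 − 0 = 0. So H_1 ≅ 0.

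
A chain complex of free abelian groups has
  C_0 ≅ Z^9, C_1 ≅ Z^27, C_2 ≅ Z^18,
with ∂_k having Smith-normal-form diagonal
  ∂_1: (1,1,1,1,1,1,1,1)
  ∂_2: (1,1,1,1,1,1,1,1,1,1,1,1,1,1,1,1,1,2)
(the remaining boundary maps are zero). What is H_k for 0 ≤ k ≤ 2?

H_0: b_0 = 9 − 0 − 8 = 1; torsion from ∂_1 factors > 1: none. So H_0 = Z.
H_1: b_1 = 27 − 8 − 18 = 1; torsion from ∂_2 factors > 1: [2]. So H_1 = Z ⊕ Z/2.
H_2: b_2 = 18 − 18 − 0 = 0; torsion from ∂_3 factors > 1: none. So H_2 = 0.

H_0 = Z,  H_1 = Z ⊕ Z/2,  H_2 = 0.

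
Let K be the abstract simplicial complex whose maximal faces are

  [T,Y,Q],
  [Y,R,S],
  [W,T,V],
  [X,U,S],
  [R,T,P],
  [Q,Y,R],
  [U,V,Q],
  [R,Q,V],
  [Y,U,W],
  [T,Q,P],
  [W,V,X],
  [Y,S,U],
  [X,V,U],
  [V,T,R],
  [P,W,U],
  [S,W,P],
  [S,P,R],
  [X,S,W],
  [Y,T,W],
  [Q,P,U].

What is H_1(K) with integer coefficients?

H_1 = Z ⊕ Z/2Z.

We work with the vertex ordering P < Q < R < S < T < U < V < W < X < Y. The simplices of K, each written with vertices in increasing order, are:

  0-simplices (10): P, Q, R, S, T, U, V, W, X, Y
  1-simplices (30): PQ, PR, PS, PT, PU, PW, QR, QT, QU, QV, QY, RS, RT, RV, RY, SU, SW, SX, SY, TV, TW, TY, UV, UW, UX, UY, VW, VX, WX, WY
  2-simplices (20): PQT, PQU, PRS, PRT, PSW, PUW, QRV, QRY, QTY, QUV, RSY, RTV, SUX, SUY, SWX, TVW, TWY, UVX, UWY, VWX

giving chain groups C_0 ≅ Z^10, C_1 ≅ Z^30, C_2 ≅ Z^20.

Boundary ∂_1: C_1 → C_0 sends each edge [p,q] (with p < q) to q − p.
As a 10×30 matrix over Z this has rank 9, with invariant factors (1,1,1,1,1,1,1,1,1).

The boundary map ∂_2: C_2 → C_1 maps a triangle to the signed sum of its edges. For instance
  ∂PRT = RT − PT + PR,
  ∂UVX = VX − UX + UV.
As a 30×20 matrix over Z this has rank 20, with invariant factors (1,1,1,1,1,1,1,1,1,1,1,1,1,1,1,1,1,1,1,2).

Reading off H_k = ker ∂_k / im ∂_{k+1}:

  H_1: rank ker ∂_1 − rank ∂_2 = (30 − 9) − 20 = 1, and ∂_2 has invariant factor 2 > 1, so H_1 = Z ⊕ Z/2Z.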